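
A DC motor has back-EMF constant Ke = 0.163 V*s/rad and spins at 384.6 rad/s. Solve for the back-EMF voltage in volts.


V_emf = Ke * omega = 0.163*384.6 = 62.6898

62.6898 V


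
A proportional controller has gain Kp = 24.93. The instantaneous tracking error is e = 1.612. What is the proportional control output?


u_P = Kp * e = 24.93 * 1.612 = 40.1872

40.1872


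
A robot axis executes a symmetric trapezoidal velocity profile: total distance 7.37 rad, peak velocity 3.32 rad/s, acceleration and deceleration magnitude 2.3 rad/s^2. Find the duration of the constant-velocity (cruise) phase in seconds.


t_acc = v/a = 1.443478 s, d_acc = v^2/(2a) = 2.396174 rad each
d_cruise = 7.37 - 2*2.396174 = 2.577652 rad
t_cruise = d_cruise/v = 2.577652/3.32 = 0.7764

0.7764 s


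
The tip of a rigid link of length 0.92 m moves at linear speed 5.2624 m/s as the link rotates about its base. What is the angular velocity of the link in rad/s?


omega = v / L = 5.2624 / 0.92 = 5.7200

5.7200 rad/s


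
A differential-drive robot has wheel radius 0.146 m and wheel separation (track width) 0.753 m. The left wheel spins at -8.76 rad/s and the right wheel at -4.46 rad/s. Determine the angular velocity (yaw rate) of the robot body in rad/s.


omega = r*(wR - wL)/L = 0.146*(-4.46 - (-8.76))/0.753 = 0.8337

0.8337 rad/s


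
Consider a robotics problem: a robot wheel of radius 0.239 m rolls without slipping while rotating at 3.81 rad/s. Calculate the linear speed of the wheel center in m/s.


v = omega * r = 3.81 * 0.239 = 0.9106

0.9106 m/s


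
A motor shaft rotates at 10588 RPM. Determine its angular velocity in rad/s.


omega = 10588 * 2*pi/60 = 1108.7728

1108.7728 rad/s


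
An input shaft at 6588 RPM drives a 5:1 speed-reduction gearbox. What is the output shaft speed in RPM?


omega_out = omega_in / N = 6588 / 5 = 1317.6000

1317.6000 RPM


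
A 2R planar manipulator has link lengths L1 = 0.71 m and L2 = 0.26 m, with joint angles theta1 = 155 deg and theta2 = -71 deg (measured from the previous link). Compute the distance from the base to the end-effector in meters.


x = L1*cos(th1) + L2*cos(th1+th2) = -0.616301
y = L1*sin(th1) + L2*sin(th1+th2) = 0.558635
d = sqrt(x^2 + y^2) = sqrt(0.379827 + 0.312073) = 0.8318

0.8318 m


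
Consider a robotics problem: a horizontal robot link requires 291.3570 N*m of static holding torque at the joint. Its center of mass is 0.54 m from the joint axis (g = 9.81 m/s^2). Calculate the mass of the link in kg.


m = tau / (g*L) = 291.3570 / (9.81 * 0.54) = 55.0000

55.0000 kg


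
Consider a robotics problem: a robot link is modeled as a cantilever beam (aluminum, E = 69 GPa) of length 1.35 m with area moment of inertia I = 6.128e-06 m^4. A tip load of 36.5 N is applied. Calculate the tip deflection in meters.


delta = F*L^3/(3*E*I) = 36.5*1.35^3/(3*6.900e+10*6.128e-06)
      = 89.8036875/1268496 = 7.0795e-05

7.0795e-05 m


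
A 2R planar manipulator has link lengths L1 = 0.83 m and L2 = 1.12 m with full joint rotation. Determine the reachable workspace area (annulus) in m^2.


r_max = L1 + L2 = 1.9500, r_min = |L1 - L2| = 0.2900
A = pi*(r_max^2 - r_min^2) = pi*(3.8025 - 0.0841) = 11.6817

11.6817 m^2


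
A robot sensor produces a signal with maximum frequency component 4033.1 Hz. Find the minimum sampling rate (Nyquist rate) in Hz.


f_s,min = 2*f_max = 2*4033.1 = 8066.2000

8066.2000 Hz


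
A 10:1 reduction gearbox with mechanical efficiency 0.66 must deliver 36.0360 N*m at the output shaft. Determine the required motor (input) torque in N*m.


tau_in = tau_out / (N * eta) = 36.0360 / (10 * 0.66) = 5.4600

5.4600 N*m


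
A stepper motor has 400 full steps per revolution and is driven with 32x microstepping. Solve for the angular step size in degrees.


step = 360/(400*32) = 360/12800 = 0.0281

0.0281 degrees


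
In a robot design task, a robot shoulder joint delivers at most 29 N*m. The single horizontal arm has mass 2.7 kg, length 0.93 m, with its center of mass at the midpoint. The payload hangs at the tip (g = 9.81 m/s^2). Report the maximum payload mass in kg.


tau_arm = m_arm*g*(L/2) = 2.7*9.81*0.93/2 = 12.3165 N*m
tau_payload = tau_max - tau_arm = 29 - 12.3165 = 16.6835
m_payload = tau_payload / (g*L) = 16.6835 / (9.81*0.93) = 1.8287

1.8287 kg


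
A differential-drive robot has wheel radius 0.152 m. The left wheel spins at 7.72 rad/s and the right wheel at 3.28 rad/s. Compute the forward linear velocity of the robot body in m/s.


v = r*(wR + wL)/2 = 0.152*(3.28 + 7.72)/2 = 0.8360

0.8360 m/s


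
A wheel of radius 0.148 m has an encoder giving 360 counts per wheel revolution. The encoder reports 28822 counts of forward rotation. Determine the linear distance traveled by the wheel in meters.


revs = 28822/360 = 80.061111
d = revs * 2*pi*r = 80.061111 * 2*pi*0.148 = 74.4497

74.4497 m


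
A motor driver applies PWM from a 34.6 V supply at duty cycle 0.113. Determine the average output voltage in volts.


V_avg = V_supply * D = 34.6*0.113 = 3.9098

3.9098 V


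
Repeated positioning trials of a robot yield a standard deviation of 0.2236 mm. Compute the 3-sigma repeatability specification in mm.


repeatability = 3*sigma = 3*0.2236 = 0.6708

0.6708 mm


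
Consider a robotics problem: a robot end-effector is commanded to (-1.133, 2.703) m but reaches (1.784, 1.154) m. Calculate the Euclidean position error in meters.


dx = 1.784 - (-1.133) = 2.9170, dy = 1.154 - (2.703) = -1.5490
err = sqrt(8.508889 + 2.399401) = 3.3028

3.3028 m


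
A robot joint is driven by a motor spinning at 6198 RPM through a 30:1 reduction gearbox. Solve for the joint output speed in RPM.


omega_joint = omega_motor / N = 6198 / 30 = 206.6000

206.6000 RPM


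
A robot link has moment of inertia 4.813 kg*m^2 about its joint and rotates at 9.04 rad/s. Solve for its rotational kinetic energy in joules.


KE = (1/2)*I*omega^2 = 0.5*4.813*9.04^2 = 196.6630

196.6630 J


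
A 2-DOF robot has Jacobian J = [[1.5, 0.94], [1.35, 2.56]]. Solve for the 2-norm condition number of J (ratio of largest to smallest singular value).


JJ^T eigenvalues: trace(JJ^T) = 11.5097, det(JJ^T) = det(J)^2 = 6.61004100
s_max^2 = (11.5097 + sqrt(106.03303009))/2 = 10.90346705
s_min^2 = (11.5097 - sqrt(106.03303009))/2 = 0.60623295
kappa = s_max/s_min = sqrt(10.90346705/0.60623295) = 4.2409

4.2409


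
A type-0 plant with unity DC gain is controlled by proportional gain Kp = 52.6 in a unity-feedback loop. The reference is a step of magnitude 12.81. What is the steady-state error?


e_ss = R/(1 + Kp) = 12.81/(1 + 52.6) = 12.81/53.6000 = 0.2390

0.2390


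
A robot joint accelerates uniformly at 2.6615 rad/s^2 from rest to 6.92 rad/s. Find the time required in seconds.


t = delta_omega / alpha = 6.92 / 2.6615 = 2.6000

2.6000 s


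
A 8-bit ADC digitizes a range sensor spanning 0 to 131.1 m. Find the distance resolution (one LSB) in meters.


res = range / 2^n = 131.1/2^8 = 131.1/256 = 0.5121

0.5121 m


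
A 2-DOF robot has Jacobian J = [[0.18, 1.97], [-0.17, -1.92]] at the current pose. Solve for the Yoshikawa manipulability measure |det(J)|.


det(J) = 0.18*-1.92 - (1.97)*(-0.17) = -0.0107
|det(J)| = 0.0107

0.0107


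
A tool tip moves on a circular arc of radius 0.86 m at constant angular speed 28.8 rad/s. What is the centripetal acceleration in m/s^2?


a_c = omega^2 * r = 28.8^2 * 0.86 = 713.3184

713.3184 m/s^2


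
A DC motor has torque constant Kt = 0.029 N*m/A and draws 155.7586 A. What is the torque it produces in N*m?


tau = Kt * I = 0.029*155.7586 = 4.5170

4.5170 N*m


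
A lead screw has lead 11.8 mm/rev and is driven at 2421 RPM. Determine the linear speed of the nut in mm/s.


v = lead * (RPM/60) = 11.8*2421/60 = 476.1300

476.1300 mm/s


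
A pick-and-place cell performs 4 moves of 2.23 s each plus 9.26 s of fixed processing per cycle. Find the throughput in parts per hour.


T_cycle = 4*2.23 + 9.26 = 18.1800 s
rate = 3600/T = 198.0198

198.0198 parts/hour


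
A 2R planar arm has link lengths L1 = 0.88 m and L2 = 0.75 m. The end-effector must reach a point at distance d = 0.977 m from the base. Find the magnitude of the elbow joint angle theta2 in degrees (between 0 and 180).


cos(th2) = (d^2 - L1^2 - L2^2)/(2*L1*L2) = (0.977^2 - 0.88^2 - 0.75^2)/(2*0.88*0.75) = -0.28967500
th2 = acos(-0.28967500) = 106.8385 deg

106.8385 degrees


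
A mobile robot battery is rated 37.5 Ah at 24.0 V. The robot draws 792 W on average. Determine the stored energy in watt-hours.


E = capacity * V = 37.5*24.0 = 900.0000

900.0000 Wh


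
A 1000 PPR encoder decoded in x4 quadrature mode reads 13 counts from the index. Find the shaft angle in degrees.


angle = counts * 360 / (PPR*4) = 13 * 360 / 4000 = 1.1700

1.1700 degrees


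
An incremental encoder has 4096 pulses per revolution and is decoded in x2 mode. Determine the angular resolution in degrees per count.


resolution = 360 / (PPR * 2) = 360 / 8192 = 0.0439

0.0439 degrees


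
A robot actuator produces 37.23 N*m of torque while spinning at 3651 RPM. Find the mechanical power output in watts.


omega = 3651 * 2*pi/60 = 382.331826 rad/s
P = tau * omega = 37.23 * 382.331826 = 14234.2139

14234.2139 W


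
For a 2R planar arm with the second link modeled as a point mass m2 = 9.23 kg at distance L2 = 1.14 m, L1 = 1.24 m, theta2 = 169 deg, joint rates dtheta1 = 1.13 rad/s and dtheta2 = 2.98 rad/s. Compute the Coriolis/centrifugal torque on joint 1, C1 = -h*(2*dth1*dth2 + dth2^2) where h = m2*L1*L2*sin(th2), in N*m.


h = m2*L1*L2*sin(th2) = 9.23*1.24*1.14*sin(169 deg) = 2.489586
C1 = -h*(2*1.13*2.98 + 2.98^2) = -2.489586*15.6152 = -38.8754

-38.8754 N*m


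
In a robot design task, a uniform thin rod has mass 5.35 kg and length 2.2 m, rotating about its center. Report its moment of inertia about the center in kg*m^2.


I = (1/12)*m*L^2 = (1/12)*5.35*2.2^2 = 2.1578

2.1578 kg*m^2


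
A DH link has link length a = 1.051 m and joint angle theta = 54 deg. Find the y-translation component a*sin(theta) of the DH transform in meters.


a*sin(theta) = 1.051*sin(54 deg) = 0.8503

0.8503 m


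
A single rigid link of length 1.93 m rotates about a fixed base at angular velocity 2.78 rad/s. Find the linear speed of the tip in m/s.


v = L*omega = 1.93 * 2.78 = 5.3654

5.3654 m/s


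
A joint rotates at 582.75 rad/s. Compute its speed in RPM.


RPM = 582.75 * 60/(2*pi) = 5564.8526

5564.8526 RPM


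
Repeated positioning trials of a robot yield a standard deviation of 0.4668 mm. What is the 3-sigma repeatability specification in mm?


repeatability = 3*sigma = 3*0.4668 = 1.4004

1.4004 mm


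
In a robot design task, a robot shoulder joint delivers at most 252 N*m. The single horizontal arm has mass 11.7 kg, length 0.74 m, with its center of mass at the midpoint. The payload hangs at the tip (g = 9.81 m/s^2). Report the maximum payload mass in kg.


tau_arm = m_arm*g*(L/2) = 11.7*9.81*0.74/2 = 42.4675 N*m
tau_payload = tau_max - tau_arm = 252 - 42.4675 = 209.5325
m_payload = tau_payload / (g*L) = 209.5325 / (9.81*0.74) = 28.8636

28.8636 kg


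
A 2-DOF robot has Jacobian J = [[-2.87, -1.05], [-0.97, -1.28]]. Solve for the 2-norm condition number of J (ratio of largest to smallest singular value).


JJ^T eigenvalues: trace(JJ^T) = 11.9187, det(JJ^T) = det(J)^2 = 7.04955601
s_max^2 = (11.9187 + sqrt(113.85718565))/2 = 11.29454413
s_min^2 = (11.9187 - sqrt(113.85718565))/2 = 0.62415587
kappa = s_max/s_min = sqrt(11.29454413/0.62415587) = 4.2539

4.2539


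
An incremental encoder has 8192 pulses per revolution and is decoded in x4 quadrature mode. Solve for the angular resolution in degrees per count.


resolution = 360 / (PPR * 4) = 360 / 32768 = 0.0110

0.0110 degrees


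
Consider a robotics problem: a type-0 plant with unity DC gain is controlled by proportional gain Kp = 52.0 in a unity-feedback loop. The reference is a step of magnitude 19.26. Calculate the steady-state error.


e_ss = R/(1 + Kp) = 19.26/(1 + 52.0) = 19.26/53.0000 = 0.3634

0.3634


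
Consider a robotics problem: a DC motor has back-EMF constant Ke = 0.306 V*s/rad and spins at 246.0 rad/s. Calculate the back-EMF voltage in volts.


V_emf = Ke * omega = 0.306*246.0 = 75.2760

75.2760 V


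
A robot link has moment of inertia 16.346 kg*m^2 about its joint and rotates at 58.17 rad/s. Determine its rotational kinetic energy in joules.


KE = (1/2)*I*omega^2 = 0.5*16.346*58.17^2 = 27655.3798

27655.3798 J


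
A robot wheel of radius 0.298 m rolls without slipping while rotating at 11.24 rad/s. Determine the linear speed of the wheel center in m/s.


v = omega * r = 11.24 * 0.298 = 3.3495

3.3495 m/s


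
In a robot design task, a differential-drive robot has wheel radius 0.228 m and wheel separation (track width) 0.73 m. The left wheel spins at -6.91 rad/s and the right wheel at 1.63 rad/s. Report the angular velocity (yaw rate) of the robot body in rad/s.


omega = r*(wR - wL)/L = 0.228*(1.63 - (-6.91))/0.73 = 2.6673

2.6673 rad/s


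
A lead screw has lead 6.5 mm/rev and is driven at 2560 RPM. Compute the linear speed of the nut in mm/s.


v = lead * (RPM/60) = 6.5*2560/60 = 277.3333

277.3333 mm/s


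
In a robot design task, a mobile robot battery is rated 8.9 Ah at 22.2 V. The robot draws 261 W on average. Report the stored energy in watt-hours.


E = capacity * V = 8.9*22.2 = 197.5800

197.5800 Wh


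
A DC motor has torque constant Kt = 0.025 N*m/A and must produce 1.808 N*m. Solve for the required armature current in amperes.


I = tau / Kt = 1.808/0.025 = 72.3200

72.3200 A


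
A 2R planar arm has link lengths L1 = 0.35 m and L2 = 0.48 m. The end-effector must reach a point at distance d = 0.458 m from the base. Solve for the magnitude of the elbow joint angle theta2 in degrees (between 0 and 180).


cos(th2) = (d^2 - L1^2 - L2^2)/(2*L1*L2) = (0.458^2 - 0.35^2 - 0.48^2)/(2*0.35*0.48) = -0.42600000
th2 = acos(-0.42600000) = 115.2140 deg

115.2140 degrees


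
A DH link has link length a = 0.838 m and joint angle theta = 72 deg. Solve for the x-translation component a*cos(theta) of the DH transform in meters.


a*cos(theta) = 0.838*cos(72 deg) = 0.2590

0.2590 m


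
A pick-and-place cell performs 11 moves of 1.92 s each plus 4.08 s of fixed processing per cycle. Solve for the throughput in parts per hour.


T_cycle = 11*1.92 + 4.08 = 25.2000 s
rate = 3600/T = 142.8571

142.8571 parts/hour


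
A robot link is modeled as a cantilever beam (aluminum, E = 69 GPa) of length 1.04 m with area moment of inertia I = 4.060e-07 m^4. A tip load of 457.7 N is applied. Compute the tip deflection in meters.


delta = F*L^3/(3*E*I) = 457.7*1.04^3/(3*6.900e+10*4.060e-07)
      = 514.8502528/84042 = 0.0061

0.0061 m


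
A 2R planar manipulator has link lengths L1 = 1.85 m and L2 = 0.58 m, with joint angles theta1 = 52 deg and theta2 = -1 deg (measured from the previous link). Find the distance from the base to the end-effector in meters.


x = L1*cos(th1) + L2*cos(th1+th2) = 1.503980
y = L1*sin(th1) + L2*sin(th1+th2) = 1.908565
d = sqrt(x^2 + y^2) = sqrt(2.261956 + 3.642620) = 2.4299

2.4299 m


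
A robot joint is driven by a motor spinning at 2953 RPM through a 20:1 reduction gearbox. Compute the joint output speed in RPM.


omega_joint = omega_motor / N = 2953 / 20 = 147.6500

147.6500 RPM


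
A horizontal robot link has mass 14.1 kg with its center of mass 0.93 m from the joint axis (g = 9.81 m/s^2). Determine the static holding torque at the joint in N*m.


tau = m*g*L = 14.1 * 9.81 * 0.93 = 128.6385

128.6385 N*m


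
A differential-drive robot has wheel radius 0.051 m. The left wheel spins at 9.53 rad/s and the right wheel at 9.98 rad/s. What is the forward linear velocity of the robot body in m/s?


v = r*(wR + wL)/2 = 0.051*(9.98 + 9.53)/2 = 0.4975

0.4975 m/s


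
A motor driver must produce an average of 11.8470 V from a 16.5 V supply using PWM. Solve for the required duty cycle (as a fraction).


D = V_avg/V_supply = 11.8470/16.5 = 0.7180

0.7180


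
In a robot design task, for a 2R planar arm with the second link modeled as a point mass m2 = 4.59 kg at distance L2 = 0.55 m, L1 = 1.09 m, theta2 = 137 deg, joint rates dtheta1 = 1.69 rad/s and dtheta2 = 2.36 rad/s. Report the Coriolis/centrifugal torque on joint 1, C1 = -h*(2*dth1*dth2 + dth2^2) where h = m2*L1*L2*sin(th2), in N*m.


h = m2*L1*L2*sin(th2) = 4.59*1.09*0.55*sin(137 deg) = 1.876658
C1 = -h*(2*1.69*2.36 + 2.36^2) = -1.876658*13.5464 = -25.4220

-25.4220 N*m


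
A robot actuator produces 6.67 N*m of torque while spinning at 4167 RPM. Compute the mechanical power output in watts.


omega = 4167 * 2*pi/60 = 436.367220 rad/s
P = tau * omega = 6.67 * 436.367220 = 2910.5694

2910.5694 W


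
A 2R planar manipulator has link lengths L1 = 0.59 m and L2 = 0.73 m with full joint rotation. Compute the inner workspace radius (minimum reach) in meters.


r_min = |L1 - L2| = |0.59 - 0.73| = 0.1400

0.1400 m


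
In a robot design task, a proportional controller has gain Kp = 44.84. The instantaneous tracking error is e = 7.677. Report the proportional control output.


u_P = Kp * e = 44.84 * 7.677 = 344.2367

344.2367


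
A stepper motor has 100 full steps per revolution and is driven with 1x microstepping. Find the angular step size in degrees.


step = 360/(100*1) = 360/100 = 3.6000

3.6000 degrees


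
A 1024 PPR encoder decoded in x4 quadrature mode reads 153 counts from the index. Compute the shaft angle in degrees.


angle = counts * 360 / (PPR*4) = 153 * 360 / 4096 = 13.4473

13.4473 degrees


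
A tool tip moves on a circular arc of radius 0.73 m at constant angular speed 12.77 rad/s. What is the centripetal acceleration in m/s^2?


a_c = omega^2 * r = 12.77^2 * 0.73 = 119.0432

119.0432 m/s^2


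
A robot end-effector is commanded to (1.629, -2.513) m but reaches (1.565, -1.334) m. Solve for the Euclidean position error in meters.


dx = 1.565 - (1.629) = -0.0640, dy = -1.334 - (-2.513) = 1.1790
err = sqrt(0.004096 + 1.390041) = 1.1807

1.1807 m


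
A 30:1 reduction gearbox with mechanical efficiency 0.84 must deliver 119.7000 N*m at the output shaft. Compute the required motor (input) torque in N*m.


tau_in = tau_out / (N * eta) = 119.7000 / (30 * 0.84) = 4.7500

4.7500 N*m


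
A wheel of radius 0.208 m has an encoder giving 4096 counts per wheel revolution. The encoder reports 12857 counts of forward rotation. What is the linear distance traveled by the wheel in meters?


revs = 12857/4096 = 3.138916
d = revs * 2*pi*r = 3.138916 * 2*pi*0.208 = 4.1023

4.1023 m


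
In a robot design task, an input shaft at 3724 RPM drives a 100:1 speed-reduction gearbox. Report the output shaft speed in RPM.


omega_out = omega_in / N = 3724 / 100 = 37.2400

37.2400 RPM


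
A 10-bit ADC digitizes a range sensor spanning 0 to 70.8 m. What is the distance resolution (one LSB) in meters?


res = range / 2^n = 70.8/2^10 = 70.8/1024 = 0.0691

0.0691 m


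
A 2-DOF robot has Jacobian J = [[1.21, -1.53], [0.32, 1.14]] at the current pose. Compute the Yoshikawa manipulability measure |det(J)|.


det(J) = 1.21*1.14 - (-1.53)*(0.32) = 1.8690
|det(J)| = 1.8690

1.8690


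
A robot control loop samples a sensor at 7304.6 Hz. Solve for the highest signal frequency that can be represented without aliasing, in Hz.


f_max = f_s/2 = 7304.6/2 = 3652.3000

3652.3000 Hz


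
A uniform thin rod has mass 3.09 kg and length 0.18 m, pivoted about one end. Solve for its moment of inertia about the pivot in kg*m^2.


I = (1/3)*m*L^2 = (1/3)*3.09*0.18^2 = 0.0334

0.0334 kg*m^2


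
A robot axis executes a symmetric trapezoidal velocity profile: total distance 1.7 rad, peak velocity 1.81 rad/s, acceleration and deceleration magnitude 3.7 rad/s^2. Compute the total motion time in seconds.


t_acc = v/a = 1.81/3.7 = 0.489189 s
d_acc = v^2/(2a) = 0.442716 rad (each ramp)
d_cruise = 1.7 - 2*0.442716 = 0.814568 rad
t_cruise = 0.814568/1.81 = 0.450038 s
t_total = 2*0.489189 + 0.450038 = 1.4284

1.4284 s


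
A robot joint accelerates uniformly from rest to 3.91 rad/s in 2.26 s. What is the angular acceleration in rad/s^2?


alpha = delta_omega / t = 3.91 / 2.26 = 1.7301

1.7301 rad/s^2


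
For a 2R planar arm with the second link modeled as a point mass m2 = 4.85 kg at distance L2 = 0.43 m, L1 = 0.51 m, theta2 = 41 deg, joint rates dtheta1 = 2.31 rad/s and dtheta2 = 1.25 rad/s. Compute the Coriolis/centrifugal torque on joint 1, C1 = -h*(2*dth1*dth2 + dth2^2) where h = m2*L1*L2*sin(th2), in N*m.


h = m2*L1*L2*sin(th2) = 4.85*0.51*0.43*sin(41 deg) = 0.697788
C1 = -h*(2*2.31*1.25 + 1.25^2) = -0.697788*7.3375 = -5.1200

-5.1200 N*m


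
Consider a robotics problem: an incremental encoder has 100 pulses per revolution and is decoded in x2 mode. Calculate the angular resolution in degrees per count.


resolution = 360 / (PPR * 2) = 360 / 200 = 1.8000

1.8000 degrees


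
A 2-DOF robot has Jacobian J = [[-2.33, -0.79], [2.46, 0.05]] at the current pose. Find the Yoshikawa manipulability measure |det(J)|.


det(J) = -2.33*0.05 - (-0.79)*(2.46) = 1.8269
|det(J)| = 1.8269

1.8269


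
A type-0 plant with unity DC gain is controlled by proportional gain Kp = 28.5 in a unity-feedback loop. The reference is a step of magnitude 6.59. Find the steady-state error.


e_ss = R/(1 + Kp) = 6.59/(1 + 28.5) = 6.59/29.5000 = 0.2234

0.2234


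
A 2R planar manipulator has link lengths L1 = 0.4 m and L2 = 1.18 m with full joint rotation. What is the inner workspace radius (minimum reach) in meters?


r_min = |L1 - L2| = |0.4 - 1.18| = 0.7800

0.7800 m


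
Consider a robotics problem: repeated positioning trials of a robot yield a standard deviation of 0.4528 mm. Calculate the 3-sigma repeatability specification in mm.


repeatability = 3*sigma = 3*0.4528 = 1.3584

1.3584 mm


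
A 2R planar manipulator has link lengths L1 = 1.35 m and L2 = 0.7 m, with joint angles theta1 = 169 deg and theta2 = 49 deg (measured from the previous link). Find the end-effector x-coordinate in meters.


x = L1*cos(th1) + L2*cos(th1+th2) = 1.35*cos(169 deg) + 0.7*cos(218 deg) = -1.8768

-1.8768 m


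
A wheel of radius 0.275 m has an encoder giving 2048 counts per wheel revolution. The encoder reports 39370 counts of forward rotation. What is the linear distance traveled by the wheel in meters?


revs = 39370/2048 = 19.223633
d = revs * 2*pi*r = 19.223633 * 2*pi*0.275 = 33.2161

33.2161 m


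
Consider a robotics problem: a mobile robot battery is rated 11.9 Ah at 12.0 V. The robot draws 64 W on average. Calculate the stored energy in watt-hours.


E = capacity * V = 11.9*12.0 = 142.8000

142.8000 Wh


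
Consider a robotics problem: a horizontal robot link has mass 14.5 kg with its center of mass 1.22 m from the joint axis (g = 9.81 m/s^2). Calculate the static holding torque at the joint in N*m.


tau = m*g*L = 14.5 * 9.81 * 1.22 = 173.5389

173.5389 N*m


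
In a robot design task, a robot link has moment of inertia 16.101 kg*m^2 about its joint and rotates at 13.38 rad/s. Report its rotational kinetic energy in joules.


KE = (1/2)*I*omega^2 = 0.5*16.101*13.38^2 = 1441.2359

1441.2359 J


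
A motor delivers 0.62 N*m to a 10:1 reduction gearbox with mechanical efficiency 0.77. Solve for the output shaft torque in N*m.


tau_out = tau_in * N * eta = 0.62 * 10 * 0.77 = 4.7740

4.7740 N*m


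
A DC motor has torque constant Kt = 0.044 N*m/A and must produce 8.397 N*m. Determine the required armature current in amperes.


I = tau / Kt = 8.397/0.044 = 190.8409

190.8409 A


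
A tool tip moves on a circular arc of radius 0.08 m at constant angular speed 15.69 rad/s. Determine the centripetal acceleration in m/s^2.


a_c = omega^2 * r = 15.69^2 * 0.08 = 19.6941

19.6941 m/s^2


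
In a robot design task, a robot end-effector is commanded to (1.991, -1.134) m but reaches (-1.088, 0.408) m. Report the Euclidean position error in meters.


dx = -1.088 - (1.991) = -3.0790, dy = 0.408 - (-1.134) = 1.5420
err = sqrt(9.480241 + 2.377764) = 3.4435

3.4435 m


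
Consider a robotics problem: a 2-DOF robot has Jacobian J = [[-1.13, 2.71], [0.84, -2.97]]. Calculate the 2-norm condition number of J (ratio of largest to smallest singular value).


JJ^T eigenvalues: trace(JJ^T) = 18.1475, det(JJ^T) = det(J)^2 = 1.16575209
s_max^2 = (18.1475 + sqrt(324.66874789))/2 = 18.08303338
s_min^2 = (18.1475 - sqrt(324.66874789))/2 = 0.06446662
kappa = s_max/s_min = sqrt(18.08303338/0.06446662) = 16.7482

16.7482


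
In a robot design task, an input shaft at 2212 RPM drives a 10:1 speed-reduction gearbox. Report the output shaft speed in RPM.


omega_out = omega_in / N = 2212 / 10 = 221.2000

221.2000 RPM


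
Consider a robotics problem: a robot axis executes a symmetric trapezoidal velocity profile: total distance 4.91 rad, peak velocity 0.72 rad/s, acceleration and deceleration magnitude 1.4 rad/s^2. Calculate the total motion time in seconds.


t_acc = v/a = 0.72/1.4 = 0.514286 s
d_acc = v^2/(2a) = 0.185143 rad (each ramp)
d_cruise = 4.91 - 2*0.185143 = 4.539714 rad
t_cruise = 4.539714/0.72 = 6.305158 s
t_total = 2*0.514286 + 6.305158 = 7.3337

7.3337 s


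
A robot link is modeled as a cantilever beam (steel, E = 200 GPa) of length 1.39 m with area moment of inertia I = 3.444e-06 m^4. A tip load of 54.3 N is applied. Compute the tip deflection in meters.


delta = F*L^3/(3*E*I) = 54.3*1.39^3/(3*2.000e+11*3.444e-06)
      = 145.8291117/2066400 = 7.0572e-05

7.0572e-05 m


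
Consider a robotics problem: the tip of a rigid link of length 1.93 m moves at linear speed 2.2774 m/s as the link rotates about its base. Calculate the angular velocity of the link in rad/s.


omega = v / L = 2.2774 / 1.93 = 1.1800

1.1800 rad/s


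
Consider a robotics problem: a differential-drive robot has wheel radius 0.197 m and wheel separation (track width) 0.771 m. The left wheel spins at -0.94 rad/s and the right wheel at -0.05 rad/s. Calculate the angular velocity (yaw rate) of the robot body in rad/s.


omega = r*(wR - wL)/L = 0.197*(-0.05 - (-0.94))/0.771 = 0.2274

0.2274 rad/s


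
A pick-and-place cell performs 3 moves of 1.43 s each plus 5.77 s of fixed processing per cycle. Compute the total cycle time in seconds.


T = 3*1.43 + 5.77 = 10.0600

10.0600 s


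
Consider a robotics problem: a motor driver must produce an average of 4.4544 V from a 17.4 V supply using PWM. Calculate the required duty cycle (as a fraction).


D = V_avg/V_supply = 4.4544/17.4 = 0.2560

0.2560


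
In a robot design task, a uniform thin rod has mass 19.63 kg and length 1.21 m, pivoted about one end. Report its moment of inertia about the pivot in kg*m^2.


I = (1/3)*m*L^2 = (1/3)*19.63*1.21^2 = 9.5801

9.5801 kg*m^2


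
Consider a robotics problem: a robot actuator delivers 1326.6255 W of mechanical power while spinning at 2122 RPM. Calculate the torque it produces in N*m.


omega = 2122 * 2*pi/60 = 222.215320 rad/s
tau = P / omega = 1326.6255 / 222.215320 = 5.9700

5.9700 N*m


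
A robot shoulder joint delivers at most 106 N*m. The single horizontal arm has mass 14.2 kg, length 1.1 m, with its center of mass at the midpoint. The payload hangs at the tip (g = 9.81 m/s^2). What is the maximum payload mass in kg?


tau_arm = m_arm*g*(L/2) = 14.2*9.81*1.1/2 = 76.6161 N*m
tau_payload = tau_max - tau_arm = 106 - 76.6161 = 29.3839
m_payload = tau_payload / (g*L) = 29.3839 / (9.81*1.1) = 2.7230

2.7230 kg


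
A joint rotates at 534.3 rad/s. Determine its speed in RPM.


RPM = 534.3 * 60/(2*pi) = 5102.1892

5102.1892 RPM


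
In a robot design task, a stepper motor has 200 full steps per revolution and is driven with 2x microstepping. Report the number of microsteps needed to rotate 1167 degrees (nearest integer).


step_size = 360/(200*2) = 360/400 = 0.900000 deg
n = 1167/(360/400) = 1167*400/360 = 1296.6667 -> 1297

1297 steps


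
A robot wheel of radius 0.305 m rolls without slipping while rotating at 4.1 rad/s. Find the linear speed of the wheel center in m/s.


v = omega * r = 4.1 * 0.305 = 1.2505

1.2505 m/s


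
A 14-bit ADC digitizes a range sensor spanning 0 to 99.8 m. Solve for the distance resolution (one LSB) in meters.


res = range / 2^n = 99.8/2^14 = 99.8/16384 = 0.0061

0.0061 m


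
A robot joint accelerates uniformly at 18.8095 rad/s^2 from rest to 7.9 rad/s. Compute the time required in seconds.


t = delta_omega / alpha = 7.9 / 18.8095 = 0.4200

0.4200 s


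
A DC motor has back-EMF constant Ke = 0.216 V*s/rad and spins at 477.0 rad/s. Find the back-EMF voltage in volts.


V_emf = Ke * omega = 0.216*477.0 = 103.0320

103.0320 V


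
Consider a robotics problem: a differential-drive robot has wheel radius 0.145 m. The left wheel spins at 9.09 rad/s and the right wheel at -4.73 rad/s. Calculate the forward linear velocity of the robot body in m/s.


v = r*(wR + wL)/2 = 0.145*(-4.73 + 9.09)/2 = 0.3161

0.3161 m/s


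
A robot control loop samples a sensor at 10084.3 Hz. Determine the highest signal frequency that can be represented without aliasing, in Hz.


f_max = f_s/2 = 10084.3/2 = 5042.1500

5042.1500 Hz


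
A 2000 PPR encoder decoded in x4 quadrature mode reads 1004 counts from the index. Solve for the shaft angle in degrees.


angle = counts * 360 / (PPR*4) = 1004 * 360 / 8000 = 45.1800

45.1800 degrees


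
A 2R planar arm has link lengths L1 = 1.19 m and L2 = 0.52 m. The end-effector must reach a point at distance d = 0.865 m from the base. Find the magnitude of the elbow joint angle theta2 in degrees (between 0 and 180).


cos(th2) = (d^2 - L1^2 - L2^2)/(2*L1*L2) = (0.865^2 - 1.19^2 - 0.52^2)/(2*1.19*0.52) = -0.75814076
th2 = acos(-0.75814076) = 139.3006 deg

139.3006 degrees


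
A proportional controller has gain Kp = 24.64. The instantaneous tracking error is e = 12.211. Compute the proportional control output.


u_P = Kp * e = 24.64 * 12.211 = 300.8790

300.8790


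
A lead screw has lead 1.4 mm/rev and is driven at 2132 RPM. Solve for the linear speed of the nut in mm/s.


v = lead * (RPM/60) = 1.4*2132/60 = 49.7467

49.7467 mm/s


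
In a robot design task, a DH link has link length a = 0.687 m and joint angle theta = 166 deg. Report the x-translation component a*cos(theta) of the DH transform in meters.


a*cos(theta) = 0.687*cos(166 deg) = -0.6666

-0.6666 m


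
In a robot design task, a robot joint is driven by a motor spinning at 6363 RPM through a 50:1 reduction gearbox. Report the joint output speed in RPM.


omega_joint = omega_motor / N = 6363 / 50 = 127.2600

127.2600 RPM


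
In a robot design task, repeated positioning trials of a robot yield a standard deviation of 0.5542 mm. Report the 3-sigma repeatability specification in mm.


repeatability = 3*sigma = 3*0.5542 = 1.6626

1.6626 mm


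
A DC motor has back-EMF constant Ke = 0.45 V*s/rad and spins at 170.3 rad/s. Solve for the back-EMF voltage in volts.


V_emf = Ke * omega = 0.45*170.3 = 76.6350

76.6350 V


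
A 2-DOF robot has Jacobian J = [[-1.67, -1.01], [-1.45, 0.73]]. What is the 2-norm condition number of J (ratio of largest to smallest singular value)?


JJ^T eigenvalues: trace(JJ^T) = 6.4444, det(JJ^T) = det(J)^2 = 7.20170896
s_max^2 = (6.4444 + sqrt(12.72345552))/2 = 5.00569765
s_min^2 = (6.4444 - sqrt(12.72345552))/2 = 1.43870235
kappa = s_max/s_min = sqrt(5.00569765/1.43870235) = 1.8653

1.8653


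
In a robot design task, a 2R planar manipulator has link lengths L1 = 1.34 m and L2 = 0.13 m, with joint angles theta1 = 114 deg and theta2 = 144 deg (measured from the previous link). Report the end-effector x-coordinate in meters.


x = L1*cos(th1) + L2*cos(th1+th2) = 1.34*cos(114 deg) + 0.13*cos(258 deg) = -0.5721

-0.5721 m


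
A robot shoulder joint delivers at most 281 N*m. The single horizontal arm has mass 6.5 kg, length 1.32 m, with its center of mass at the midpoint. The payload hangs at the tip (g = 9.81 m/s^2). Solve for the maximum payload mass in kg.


tau_arm = m_arm*g*(L/2) = 6.5*9.81*1.32/2 = 42.0849 N*m
tau_payload = tau_max - tau_arm = 281 - 42.0849 = 238.9151
m_payload = tau_payload / (g*L) = 238.9151 / (9.81*1.32) = 18.4502

18.4502 kg


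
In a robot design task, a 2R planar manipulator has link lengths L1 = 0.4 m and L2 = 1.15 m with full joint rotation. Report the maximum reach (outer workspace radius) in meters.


r_max = L1 + L2 = 0.4 + 1.15 = 1.5500

1.5500 m


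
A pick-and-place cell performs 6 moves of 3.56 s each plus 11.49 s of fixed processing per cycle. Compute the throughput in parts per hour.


T_cycle = 6*3.56 + 11.49 = 32.8500 s
rate = 3600/T = 109.5890

109.5890 parts/hour


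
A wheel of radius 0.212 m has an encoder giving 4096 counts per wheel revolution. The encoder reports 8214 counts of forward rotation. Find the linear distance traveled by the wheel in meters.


revs = 8214/4096 = 2.005371
d = revs * 2*pi*r = 2.005371 * 2*pi*0.212 = 2.6712

2.6712 m


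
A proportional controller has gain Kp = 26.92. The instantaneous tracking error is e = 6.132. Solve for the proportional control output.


u_P = Kp * e = 26.92 * 6.132 = 165.0734

165.0734


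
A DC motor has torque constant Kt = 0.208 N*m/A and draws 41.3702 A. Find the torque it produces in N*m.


tau = Kt * I = 0.208*41.3702 = 8.6050

8.6050 N*m


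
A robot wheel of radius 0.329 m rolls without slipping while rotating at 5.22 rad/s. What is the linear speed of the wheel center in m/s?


v = omega * r = 5.22 * 0.329 = 1.7174

1.7174 m/s


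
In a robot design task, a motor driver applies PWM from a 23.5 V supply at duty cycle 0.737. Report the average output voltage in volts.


V_avg = V_supply * D = 23.5*0.737 = 17.3195

17.3195 V


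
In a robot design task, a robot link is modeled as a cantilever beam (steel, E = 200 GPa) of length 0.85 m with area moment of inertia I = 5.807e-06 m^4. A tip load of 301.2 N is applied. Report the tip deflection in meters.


delta = F*L^3/(3*E*I) = 301.2*0.85^3/(3*2.000e+11*5.807e-06)
      = 184.97445/3484200 = 5.3090e-05

5.3090e-05 m


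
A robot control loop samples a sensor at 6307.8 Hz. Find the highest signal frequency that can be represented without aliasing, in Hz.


f_max = f_s/2 = 6307.8/2 = 3153.9000

3153.9000 Hz


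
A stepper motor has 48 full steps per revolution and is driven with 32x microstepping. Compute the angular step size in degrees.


step = 360/(48*32) = 360/1536 = 0.2344

0.2344 degrees


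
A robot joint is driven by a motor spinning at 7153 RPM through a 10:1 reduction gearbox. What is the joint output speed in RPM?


omega_joint = omega_motor / N = 7153 / 10 = 715.3000

715.3000 RPM


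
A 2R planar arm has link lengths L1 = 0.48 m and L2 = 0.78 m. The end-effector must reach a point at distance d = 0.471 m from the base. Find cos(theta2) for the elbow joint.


cos(th2) = (d^2 - L1^2 - L2^2)/(2*L1*L2) = (0.471^2 - 0.48^2 - 0.78^2)/(2*0.48*0.78) = -0.8239

-0.8239


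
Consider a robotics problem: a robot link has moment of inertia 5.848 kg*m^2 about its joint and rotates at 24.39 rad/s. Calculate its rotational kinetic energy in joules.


KE = (1/2)*I*omega^2 = 0.5*5.848*24.39^2 = 1739.4060

1739.4060 J


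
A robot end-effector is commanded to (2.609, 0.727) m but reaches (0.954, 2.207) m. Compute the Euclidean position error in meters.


dx = 0.954 - (2.609) = -1.6550, dy = 2.207 - (0.727) = 1.4800
err = sqrt(2.739025 + 2.190400) = 2.2202

2.2202 m


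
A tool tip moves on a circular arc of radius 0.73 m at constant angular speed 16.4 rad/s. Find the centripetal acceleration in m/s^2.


a_c = omega^2 * r = 16.4^2 * 0.73 = 196.3408

196.3408 m/s^2


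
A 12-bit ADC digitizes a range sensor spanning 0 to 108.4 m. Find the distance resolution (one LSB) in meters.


res = range / 2^n = 108.4/2^12 = 108.4/4096 = 0.0265

0.0265 m


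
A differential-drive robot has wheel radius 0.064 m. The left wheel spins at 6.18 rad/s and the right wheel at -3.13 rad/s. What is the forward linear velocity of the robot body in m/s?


v = r*(wR + wL)/2 = 0.064*(-3.13 + 6.18)/2 = 0.0976

0.0976 m/s


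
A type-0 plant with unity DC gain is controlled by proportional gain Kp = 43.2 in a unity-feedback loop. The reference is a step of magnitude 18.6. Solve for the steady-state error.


e_ss = R/(1 + Kp) = 18.6/(1 + 43.2) = 18.6/44.2000 = 0.4208

0.4208


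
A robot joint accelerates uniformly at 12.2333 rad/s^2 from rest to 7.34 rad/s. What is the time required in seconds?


t = delta_omega / alpha = 7.34 / 12.2333 = 0.6000

0.6000 s


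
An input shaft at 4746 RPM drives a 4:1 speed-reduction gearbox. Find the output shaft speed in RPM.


omega_out = omega_in / N = 4746 / 4 = 1186.5000

1186.5000 RPM


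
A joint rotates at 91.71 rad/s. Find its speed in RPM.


RPM = 91.71 * 60/(2*pi) = 875.7660

875.7660 RPM


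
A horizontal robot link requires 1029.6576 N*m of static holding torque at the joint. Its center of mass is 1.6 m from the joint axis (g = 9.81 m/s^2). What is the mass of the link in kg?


m = tau / (g*L) = 1029.6576 / (9.81 * 1.6) = 65.6000

65.6000 kg


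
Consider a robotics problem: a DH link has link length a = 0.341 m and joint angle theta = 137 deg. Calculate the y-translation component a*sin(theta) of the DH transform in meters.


a*sin(theta) = 0.341*sin(137 deg) = 0.2326

0.2326 m


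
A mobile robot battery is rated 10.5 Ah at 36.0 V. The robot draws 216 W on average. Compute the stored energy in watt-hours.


E = capacity * V = 10.5*36.0 = 378.0000

378.0000 Wh


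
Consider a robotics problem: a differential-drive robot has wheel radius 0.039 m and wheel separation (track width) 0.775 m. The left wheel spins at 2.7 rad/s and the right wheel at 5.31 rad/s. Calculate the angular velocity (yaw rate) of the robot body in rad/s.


omega = r*(wR - wL)/L = 0.039*(5.31 - (2.7))/0.775 = 0.1313

0.1313 rad/s


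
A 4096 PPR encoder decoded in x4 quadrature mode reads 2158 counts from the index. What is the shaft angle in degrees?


angle = counts * 360 / (PPR*4) = 2158 * 360 / 16384 = 47.4170

47.4170 degrees


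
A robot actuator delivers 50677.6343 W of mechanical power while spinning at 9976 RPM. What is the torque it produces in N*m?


omega = 9976 * 2*pi/60 = 1044.684277 rad/s
tau = P / omega = 50677.6343 / 1044.684277 = 48.5100

48.5100 N*m


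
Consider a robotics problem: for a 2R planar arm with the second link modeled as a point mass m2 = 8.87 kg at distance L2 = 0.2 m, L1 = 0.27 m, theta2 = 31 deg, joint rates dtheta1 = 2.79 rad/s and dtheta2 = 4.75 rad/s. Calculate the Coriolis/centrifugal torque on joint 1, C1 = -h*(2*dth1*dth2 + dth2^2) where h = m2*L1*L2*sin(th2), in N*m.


h = m2*L1*L2*sin(th2) = 8.87*0.27*0.2*sin(31 deg) = 0.246693
C1 = -h*(2*2.79*4.75 + 4.75^2) = -0.246693*49.0675 = -12.1046

-12.1046 N*m


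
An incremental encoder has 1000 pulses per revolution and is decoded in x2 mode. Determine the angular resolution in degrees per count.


resolution = 360 / (PPR * 2) = 360 / 2000 = 0.1800

0.1800 degrees


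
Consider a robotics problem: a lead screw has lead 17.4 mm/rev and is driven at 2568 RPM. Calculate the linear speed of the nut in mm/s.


v = lead * (RPM/60) = 17.4*2568/60 = 744.7200

744.7200 mm/s


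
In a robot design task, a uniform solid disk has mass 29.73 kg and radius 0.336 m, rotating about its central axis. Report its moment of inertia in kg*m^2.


I = (1/2)*m*R^2 = 0.5*29.73*0.336^2 = 1.6782

1.6782 kg*m^2
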